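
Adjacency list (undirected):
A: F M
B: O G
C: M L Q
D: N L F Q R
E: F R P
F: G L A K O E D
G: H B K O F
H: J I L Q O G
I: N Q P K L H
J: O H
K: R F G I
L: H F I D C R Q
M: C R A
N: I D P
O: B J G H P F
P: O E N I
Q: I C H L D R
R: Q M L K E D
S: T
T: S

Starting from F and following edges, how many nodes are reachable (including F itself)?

BFS from F visits: F, G, L, A, K, O, E, D, H, B, I, C, R, Q, M, J, P, N
Reachable nodes: 18 of 20 total.

18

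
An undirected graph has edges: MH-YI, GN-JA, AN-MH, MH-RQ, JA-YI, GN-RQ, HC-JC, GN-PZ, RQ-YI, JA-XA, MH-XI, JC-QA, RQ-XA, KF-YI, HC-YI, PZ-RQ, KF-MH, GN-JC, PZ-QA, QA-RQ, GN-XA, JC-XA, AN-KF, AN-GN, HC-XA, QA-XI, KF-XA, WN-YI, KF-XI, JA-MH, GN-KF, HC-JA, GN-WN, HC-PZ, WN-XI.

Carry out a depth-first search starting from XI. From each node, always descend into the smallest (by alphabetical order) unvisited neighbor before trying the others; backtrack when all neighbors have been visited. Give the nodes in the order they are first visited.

XI KF AN GN JA HC JC QA PZ RQ MH YI WN XA

Visit XI
XI → KF
KF → AN
AN → GN
GN → JA
JA → HC
HC → JC
JC → QA
QA → PZ
PZ → RQ
RQ → MH
MH → YI
YI → WN
RQ → XA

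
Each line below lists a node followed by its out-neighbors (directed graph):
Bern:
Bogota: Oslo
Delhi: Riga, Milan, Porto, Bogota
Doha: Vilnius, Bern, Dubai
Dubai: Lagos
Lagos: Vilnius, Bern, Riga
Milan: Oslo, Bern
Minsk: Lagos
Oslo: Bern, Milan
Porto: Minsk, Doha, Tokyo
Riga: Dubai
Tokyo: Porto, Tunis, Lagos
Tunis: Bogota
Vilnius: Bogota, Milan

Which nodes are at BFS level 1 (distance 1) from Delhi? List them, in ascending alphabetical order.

Level 0: Delhi
Level 1: Bogota, Milan, Porto, Riga
Level 2: Bern, Doha, Dubai, Minsk, Oslo, Tokyo
Level 3: Lagos, Tunis, Vilnius

Bogota, Milan, Porto, Riga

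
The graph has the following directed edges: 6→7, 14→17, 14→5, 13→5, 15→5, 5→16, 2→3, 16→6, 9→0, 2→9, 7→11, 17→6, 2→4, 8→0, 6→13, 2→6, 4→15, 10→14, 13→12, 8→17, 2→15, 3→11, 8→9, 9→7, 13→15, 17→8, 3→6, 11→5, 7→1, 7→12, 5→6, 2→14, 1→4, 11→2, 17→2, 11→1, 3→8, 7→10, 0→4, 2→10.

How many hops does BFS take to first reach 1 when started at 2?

3

Level 0: 2
Level 1: 3, 4, 6, 9, 10, 14, 15
Level 2: 0, 5, 7, 8, 11, 13, 17
Level 3: 1, 12, 16
1 first appears at level 3.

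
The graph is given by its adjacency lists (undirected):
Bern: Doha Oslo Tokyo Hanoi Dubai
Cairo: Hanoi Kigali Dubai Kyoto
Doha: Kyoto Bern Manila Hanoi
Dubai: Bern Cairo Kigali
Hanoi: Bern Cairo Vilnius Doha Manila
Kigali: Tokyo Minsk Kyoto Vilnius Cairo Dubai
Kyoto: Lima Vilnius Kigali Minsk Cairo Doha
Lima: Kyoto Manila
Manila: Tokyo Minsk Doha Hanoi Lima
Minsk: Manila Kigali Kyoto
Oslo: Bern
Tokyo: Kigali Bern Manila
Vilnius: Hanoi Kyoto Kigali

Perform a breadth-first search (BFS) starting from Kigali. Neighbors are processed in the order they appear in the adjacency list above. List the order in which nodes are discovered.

Visit Kigali; enqueue Tokyo, Minsk, Kyoto, Vilnius, Cairo, Dubai → queue [Tokyo, Minsk, Kyoto, Vilnius, Cairo, Dubai]
Visit Tokyo; enqueue Bern, Manila → queue [Minsk, Kyoto, Vilnius, Cairo, Dubai, Bern, Manila]
Visit Minsk → queue [Kyoto, Vilnius, Cairo, Dubai, Bern, Manila]
Visit Kyoto; enqueue Lima, Doha → queue [Vilnius, Cairo, Dubai, Bern, Manila, Lima, Doha]
Visit Vilnius; enqueue Hanoi → queue [Cairo, Dubai, Bern, Manila, Lima, Doha, Hanoi]
Visit Cairo → queue [Dubai, Bern, Manila, Lima, Doha, Hanoi]
Visit Dubai → queue [Bern, Manila, Lima, Doha, Hanoi]
Visit Bern; enqueue Oslo → queue [Manila, Lima, Doha, Hanoi, Oslo]
Visit Manila → queue [Lima, Doha, Hanoi, Oslo]
Visit Lima → queue [Doha, Hanoi, Oslo]
Visit Doha → queue [Hanoi, Oslo]
Visit Hanoi → queue [Oslo]
Visit Oslo → queue []

Kigali, Tokyo, Minsk, Kyoto, Vilnius, Cairo, Dubai, Bern, Manila, Lima, Doha, Hanoi, Oslo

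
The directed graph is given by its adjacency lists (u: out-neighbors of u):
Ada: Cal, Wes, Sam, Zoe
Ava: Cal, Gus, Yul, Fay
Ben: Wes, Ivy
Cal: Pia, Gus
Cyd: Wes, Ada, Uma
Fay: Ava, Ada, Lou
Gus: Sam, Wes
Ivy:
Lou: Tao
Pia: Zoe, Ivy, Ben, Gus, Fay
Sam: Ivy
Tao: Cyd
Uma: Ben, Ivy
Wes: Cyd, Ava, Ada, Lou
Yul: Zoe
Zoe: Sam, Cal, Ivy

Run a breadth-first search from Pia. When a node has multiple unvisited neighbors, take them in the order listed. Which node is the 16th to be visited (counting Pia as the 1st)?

Visit Pia; enqueue Zoe, Ivy, Ben, Gus, Fay → queue [Zoe, Ivy, Ben, Gus, Fay]
Visit Zoe; enqueue Sam, Cal → queue [Ivy, Ben, Gus, Fay, Sam, Cal]
Visit Ivy → queue [Ben, Gus, Fay, Sam, Cal]
Visit Ben; enqueue Wes → queue [Gus, Fay, Sam, Cal, Wes]
Visit Gus → queue [Fay, Sam, Cal, Wes]
Visit Fay; enqueue Ava, Ada, Lou → queue [Sam, Cal, Wes, Ava, Ada, Lou]
Visit Sam → queue [Cal, Wes, Ava, Ada, Lou]
Visit Cal → queue [Wes, Ava, Ada, Lou]
Visit Wes; enqueue Cyd → queue [Ava, Ada, Lou, Cyd]
Visit Ava; enqueue Yul → queue [Ada, Lou, Cyd, Yul]
Visit Ada → queue [Lou, Cyd, Yul]
Visit Lou; enqueue Tao → queue [Cyd, Yul, Tao]
Visit Cyd; enqueue Uma → queue [Yul, Tao, Uma]
Visit Yul → queue [Tao, Uma]
Visit Tao → queue [Uma]
Visit Uma → queue []

Visit order: Pia, Zoe, Ivy, Ben, Gus, Fay, Sam, Cal, Wes, Ava, Ada, Lou, Cyd, Yul, Tao, Uma

Uma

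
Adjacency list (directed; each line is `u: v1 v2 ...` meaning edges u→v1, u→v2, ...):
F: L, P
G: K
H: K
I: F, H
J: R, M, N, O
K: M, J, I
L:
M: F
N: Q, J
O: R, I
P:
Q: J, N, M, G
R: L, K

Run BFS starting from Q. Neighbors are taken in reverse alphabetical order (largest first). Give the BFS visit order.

Q -> N -> M -> J -> G -> F -> R -> O -> K -> P -> L -> I -> H

Visit Q; enqueue N, M, J, G → queue [N, M, J, G]
Visit N → queue [M, J, G]
Visit M; enqueue F → queue [J, G, F]
Visit J; enqueue R, O → queue [G, F, R, O]
Visit G; enqueue K → queue [F, R, O, K]
Visit F; enqueue P, L → queue [R, O, K, P, L]
Visit R → queue [O, K, P, L]
Visit O; enqueue I → queue [K, P, L, I]
Visit K → queue [P, L, I]
Visit P → queue [L, I]
Visit L → queue [I]
Visit I; enqueue H → queue [H]
Visit H → queue []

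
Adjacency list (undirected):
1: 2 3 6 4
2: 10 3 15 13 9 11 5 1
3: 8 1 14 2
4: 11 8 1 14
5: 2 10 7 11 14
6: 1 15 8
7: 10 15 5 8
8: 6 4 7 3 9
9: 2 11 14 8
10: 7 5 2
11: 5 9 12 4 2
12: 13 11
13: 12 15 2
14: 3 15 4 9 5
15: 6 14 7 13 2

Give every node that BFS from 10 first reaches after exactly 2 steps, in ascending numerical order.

1, 3, 8, 9, 11, 13, 14, 15

Level 0: 10
Level 1: 2, 5, 7
Level 2: 1, 3, 8, 9, 11, 13, 14, 15
Level 3: 4, 6, 12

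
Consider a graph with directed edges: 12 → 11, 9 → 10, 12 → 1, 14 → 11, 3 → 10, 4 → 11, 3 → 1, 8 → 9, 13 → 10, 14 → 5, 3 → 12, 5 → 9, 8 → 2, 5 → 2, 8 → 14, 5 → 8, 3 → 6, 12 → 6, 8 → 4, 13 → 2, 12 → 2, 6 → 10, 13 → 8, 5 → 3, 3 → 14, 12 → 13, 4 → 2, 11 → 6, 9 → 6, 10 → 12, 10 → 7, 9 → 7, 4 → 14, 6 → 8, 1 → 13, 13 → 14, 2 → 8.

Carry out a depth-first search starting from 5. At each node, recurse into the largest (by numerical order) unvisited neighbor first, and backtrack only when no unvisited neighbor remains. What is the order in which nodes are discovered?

5 → 9 → 10 → 12 → 13 → 14 → 11 → 6 → 8 → 4 → 2 → 1 → 7 → 3

Visit 5
5 → 9
9 → 10
10 → 12
12 → 13
13 → 14
14 → 11
11 → 6
6 → 8
8 → 4
4 → 2
12 → 1
10 → 7
5 → 3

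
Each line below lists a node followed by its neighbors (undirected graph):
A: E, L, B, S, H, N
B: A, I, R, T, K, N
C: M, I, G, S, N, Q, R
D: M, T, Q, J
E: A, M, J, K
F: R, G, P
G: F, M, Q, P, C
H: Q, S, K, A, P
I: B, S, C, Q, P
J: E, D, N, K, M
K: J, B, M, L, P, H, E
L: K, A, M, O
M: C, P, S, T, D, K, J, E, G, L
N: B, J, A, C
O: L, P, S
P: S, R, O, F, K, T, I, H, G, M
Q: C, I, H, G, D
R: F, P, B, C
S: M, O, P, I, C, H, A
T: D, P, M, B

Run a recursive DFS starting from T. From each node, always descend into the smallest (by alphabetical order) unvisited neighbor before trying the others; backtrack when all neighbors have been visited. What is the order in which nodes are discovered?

T B A E J D M C G F P H K L O S I Q R N

Visit T
T → B
B → A
A → E
E → J
J → D
D → M
M → C
C → G
G → F
F → P
P → H
H → K
K → L
L → O
O → S
S → I
I → Q
P → R
C → N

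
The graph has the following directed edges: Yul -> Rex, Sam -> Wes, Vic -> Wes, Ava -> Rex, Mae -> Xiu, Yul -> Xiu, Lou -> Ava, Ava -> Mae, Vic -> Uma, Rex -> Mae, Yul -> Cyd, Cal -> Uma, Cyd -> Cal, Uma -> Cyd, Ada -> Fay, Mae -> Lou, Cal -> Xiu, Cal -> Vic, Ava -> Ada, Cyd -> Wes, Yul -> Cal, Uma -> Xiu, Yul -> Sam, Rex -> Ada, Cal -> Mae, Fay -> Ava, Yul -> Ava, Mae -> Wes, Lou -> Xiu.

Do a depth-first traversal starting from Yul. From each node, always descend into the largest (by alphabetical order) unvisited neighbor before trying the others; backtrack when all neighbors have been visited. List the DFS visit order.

Visit Yul
Yul → Xiu
Yul → Sam
Sam → Wes
Yul → Rex
Rex → Mae
Mae → Lou
Lou → Ava
Ava → Ada
Ada → Fay
Yul → Cyd
Cyd → Cal
Cal → Vic
Vic → Uma

Yul, Xiu, Sam, Wes, Rex, Mae, Lou, Ava, Ada, Fay, Cyd, Cal, Vic, Uma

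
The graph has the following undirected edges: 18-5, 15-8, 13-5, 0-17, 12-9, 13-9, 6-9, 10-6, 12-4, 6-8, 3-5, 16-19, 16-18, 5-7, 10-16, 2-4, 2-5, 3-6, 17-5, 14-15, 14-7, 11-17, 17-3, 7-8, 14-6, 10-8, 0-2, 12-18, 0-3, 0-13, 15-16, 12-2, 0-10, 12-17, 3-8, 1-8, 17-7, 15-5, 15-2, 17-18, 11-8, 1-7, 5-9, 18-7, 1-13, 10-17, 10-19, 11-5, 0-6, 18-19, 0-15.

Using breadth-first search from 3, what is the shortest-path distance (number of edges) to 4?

3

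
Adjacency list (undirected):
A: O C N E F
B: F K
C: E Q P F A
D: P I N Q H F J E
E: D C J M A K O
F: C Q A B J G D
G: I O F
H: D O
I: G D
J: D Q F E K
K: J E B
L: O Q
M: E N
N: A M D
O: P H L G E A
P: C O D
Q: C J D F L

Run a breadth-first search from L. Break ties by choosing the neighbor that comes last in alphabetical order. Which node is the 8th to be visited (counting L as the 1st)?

P

Visit L; enqueue Q, O → queue [Q, O]
Visit Q; enqueue J, F, D, C → queue [O, J, F, D, C]
Visit O; enqueue P, H, G, E, A → queue [J, F, D, C, P, H, G, E, A]
Visit J; enqueue K → queue [F, D, C, P, H, G, E, A, K]
Visit F; enqueue B → queue [D, C, P, H, G, E, A, K, B]
Visit D; enqueue N, I → queue [C, P, H, G, E, A, K, B, N, I]
Visit C → queue [P, H, G, E, A, K, B, N, I]
Visit P → queue [H, G, E, A, K, B, N, I]
Visit H → queue [G, E, A, K, B, N, I]
Visit G → queue [E, A, K, B, N, I]
Visit E; enqueue M → queue [A, K, B, N, I, M]
Visit A → queue [K, B, N, I, M]
Visit K → queue [B, N, I, M]
Visit B → queue [N, I, M]
Visit N → queue [I, M]
Visit I → queue [M]
Visit M → queue []

Visit order: L, Q, O, J, F, D, C, P, H, G, E, A, K, B, N, I, M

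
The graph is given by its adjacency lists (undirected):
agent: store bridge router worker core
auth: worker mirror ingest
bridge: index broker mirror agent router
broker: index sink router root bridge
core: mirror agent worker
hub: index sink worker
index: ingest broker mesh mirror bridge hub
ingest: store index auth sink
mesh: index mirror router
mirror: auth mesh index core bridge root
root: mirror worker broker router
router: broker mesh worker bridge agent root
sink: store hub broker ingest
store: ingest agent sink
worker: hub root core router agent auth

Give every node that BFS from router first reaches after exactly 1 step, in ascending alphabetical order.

Level 0: router
Level 1: agent, bridge, broker, mesh, root, worker
Level 2: auth, core, hub, index, mirror, sink, store
Level 3: ingest

agent, bridge, broker, mesh, root, worker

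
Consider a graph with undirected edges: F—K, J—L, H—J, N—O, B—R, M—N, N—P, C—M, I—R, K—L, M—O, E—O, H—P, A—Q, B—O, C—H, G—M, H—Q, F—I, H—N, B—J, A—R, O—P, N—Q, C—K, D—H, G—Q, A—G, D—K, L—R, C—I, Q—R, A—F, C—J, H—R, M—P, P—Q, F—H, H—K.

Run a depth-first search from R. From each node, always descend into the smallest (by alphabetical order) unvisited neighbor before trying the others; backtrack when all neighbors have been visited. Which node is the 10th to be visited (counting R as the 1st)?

Visit R
R → A
A → F
F → H
H → C
C → I
C → J
J → B
B → O
O → E
O → M
M → G
G → Q
Q → N
N → P
J → L
L → K
K → D

Visit order: R, A, F, H, C, I, J, B, O, E, M, G, Q, N, P, L, K, D

E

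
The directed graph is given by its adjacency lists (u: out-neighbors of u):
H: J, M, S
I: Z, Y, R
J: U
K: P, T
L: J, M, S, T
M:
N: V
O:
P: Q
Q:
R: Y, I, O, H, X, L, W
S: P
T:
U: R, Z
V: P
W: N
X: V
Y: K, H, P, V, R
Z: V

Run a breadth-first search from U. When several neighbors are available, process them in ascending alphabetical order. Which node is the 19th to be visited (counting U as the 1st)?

Visit U; enqueue R, Z → queue [R, Z]
Visit R; enqueue H, I, L, O, W, X, Y → queue [Z, H, I, L, O, W, X, Y]
Visit Z; enqueue V → queue [H, I, L, O, W, X, Y, V]
Visit H; enqueue J, M, S → queue [I, L, O, W, X, Y, V, J, M, S]
Visit I → queue [L, O, W, X, Y, V, J, M, S]
Visit L; enqueue T → queue [O, W, X, Y, V, J, M, S, T]
Visit O → queue [W, X, Y, V, J, M, S, T]
Visit W; enqueue N → queue [X, Y, V, J, M, S, T, N]
Visit X → queue [Y, V, J, M, S, T, N]
Visit Y; enqueue K, P → queue [V, J, M, S, T, N, K, P]
Visit V → queue [J, M, S, T, N, K, P]
Visit J → queue [M, S, T, N, K, P]
Visit M → queue [S, T, N, K, P]
Visit S → queue [T, N, K, P]
Visit T → queue [N, K, P]
Visit N → queue [K, P]
Visit K → queue [P]
Visit P; enqueue Q → queue [Q]
Visit Q → queue []

Visit order: U, R, Z, H, I, L, O, W, X, Y, V, J, M, S, T, N, K, P, Q

Q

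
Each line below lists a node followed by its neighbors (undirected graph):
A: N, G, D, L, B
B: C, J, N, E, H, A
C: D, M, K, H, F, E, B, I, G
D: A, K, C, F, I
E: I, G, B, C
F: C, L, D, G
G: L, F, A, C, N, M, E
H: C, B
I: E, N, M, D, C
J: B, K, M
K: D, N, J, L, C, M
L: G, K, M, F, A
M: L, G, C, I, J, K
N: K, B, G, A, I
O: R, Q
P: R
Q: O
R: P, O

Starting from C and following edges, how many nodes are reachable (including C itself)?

14

BFS from C visits: C, M, K, I, H, G, F, E, D, B, L, J, N, A
Reachable nodes: 14 of 18 total.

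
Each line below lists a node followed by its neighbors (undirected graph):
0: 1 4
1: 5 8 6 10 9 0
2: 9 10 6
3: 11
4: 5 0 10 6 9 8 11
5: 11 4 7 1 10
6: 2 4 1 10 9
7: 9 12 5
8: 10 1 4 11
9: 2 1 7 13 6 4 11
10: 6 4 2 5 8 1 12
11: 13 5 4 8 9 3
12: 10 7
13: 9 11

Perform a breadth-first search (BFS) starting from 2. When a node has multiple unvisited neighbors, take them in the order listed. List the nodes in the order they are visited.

Visit 2; enqueue 9, 10, 6 → queue [9, 10, 6]
Visit 9; enqueue 1, 7, 13, 4, 11 → queue [10, 6, 1, 7, 13, 4, 11]
Visit 10; enqueue 5, 8, 12 → queue [6, 1, 7, 13, 4, 11, 5, 8, 12]
Visit 6 → queue [1, 7, 13, 4, 11, 5, 8, 12]
Visit 1; enqueue 0 → queue [7, 13, 4, 11, 5, 8, 12, 0]
Visit 7 → queue [13, 4, 11, 5, 8, 12, 0]
Visit 13 → queue [4, 11, 5, 8, 12, 0]
Visit 4 → queue [11, 5, 8, 12, 0]
Visit 11; enqueue 3 → queue [5, 8, 12, 0, 3]
Visit 5 → queue [8, 12, 0, 3]
Visit 8 → queue [12, 0, 3]
Visit 12 → queue [0, 3]
Visit 0 → queue [3]
Visit 3 → queue []

2, 9, 10, 6, 1, 7, 13, 4, 11, 5, 8, 12, 0, 3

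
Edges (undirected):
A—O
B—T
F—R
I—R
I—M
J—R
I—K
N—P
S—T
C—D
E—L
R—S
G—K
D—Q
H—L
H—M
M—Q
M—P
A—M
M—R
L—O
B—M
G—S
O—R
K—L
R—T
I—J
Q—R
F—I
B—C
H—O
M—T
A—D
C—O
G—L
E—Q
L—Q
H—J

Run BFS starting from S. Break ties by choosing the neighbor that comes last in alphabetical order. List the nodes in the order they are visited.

S T R G M B Q O J I F L K P H A C E D N

Visit S; enqueue T, R, G → queue [T, R, G]
Visit T; enqueue M, B → queue [R, G, M, B]
Visit R; enqueue Q, O, J, I, F → queue [G, M, B, Q, O, J, I, F]
Visit G; enqueue L, K → queue [M, B, Q, O, J, I, F, L, K]
Visit M; enqueue P, H, A → queue [B, Q, O, J, I, F, L, K, P, H, A]
Visit B; enqueue C → queue [Q, O, J, I, F, L, K, P, H, A, C]
Visit Q; enqueue E, D → queue [O, J, I, F, L, K, P, H, A, C, E, D]
Visit O → queue [J, I, F, L, K, P, H, A, C, E, D]
Visit J → queue [I, F, L, K, P, H, A, C, E, D]
Visit I → queue [F, L, K, P, H, A, C, E, D]
Visit F → queue [L, K, P, H, A, C, E, D]
Visit L → queue [K, P, H, A, C, E, D]
Visit K → queue [P, H, A, C, E, D]
Visit P; enqueue N → queue [H, A, C, E, D, N]
Visit H → queue [A, C, E, D, N]
Visit A → queue [C, E, D, N]
Visit C → queue [E, D, N]
Visit E → queue [D, N]
Visit D → queue [N]
Visit N → queue []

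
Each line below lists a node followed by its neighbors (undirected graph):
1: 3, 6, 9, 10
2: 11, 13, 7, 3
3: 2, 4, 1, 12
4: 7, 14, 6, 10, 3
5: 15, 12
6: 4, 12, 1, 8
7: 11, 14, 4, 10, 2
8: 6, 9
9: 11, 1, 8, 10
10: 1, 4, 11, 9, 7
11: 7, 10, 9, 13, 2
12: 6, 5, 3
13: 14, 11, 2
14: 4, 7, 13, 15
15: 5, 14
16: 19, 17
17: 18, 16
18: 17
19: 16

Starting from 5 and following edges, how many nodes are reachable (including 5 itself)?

BFS from 5 visits: 5, 15, 12, 14, 6, 3, 13, 7, 4, 8, 1, 2, 11, 10, 9
Reachable nodes: 15 of 19 total.

15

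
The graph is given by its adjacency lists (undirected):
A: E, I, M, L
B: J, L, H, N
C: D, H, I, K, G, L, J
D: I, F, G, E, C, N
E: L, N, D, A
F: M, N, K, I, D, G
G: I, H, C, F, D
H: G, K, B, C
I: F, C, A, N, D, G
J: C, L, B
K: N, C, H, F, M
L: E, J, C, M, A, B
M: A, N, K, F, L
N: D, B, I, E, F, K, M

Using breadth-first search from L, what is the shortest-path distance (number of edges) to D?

Level 0: L
Level 1: A, B, C, E, J, M
Level 2: D, F, G, H, I, K, N
D first appears at level 2.

2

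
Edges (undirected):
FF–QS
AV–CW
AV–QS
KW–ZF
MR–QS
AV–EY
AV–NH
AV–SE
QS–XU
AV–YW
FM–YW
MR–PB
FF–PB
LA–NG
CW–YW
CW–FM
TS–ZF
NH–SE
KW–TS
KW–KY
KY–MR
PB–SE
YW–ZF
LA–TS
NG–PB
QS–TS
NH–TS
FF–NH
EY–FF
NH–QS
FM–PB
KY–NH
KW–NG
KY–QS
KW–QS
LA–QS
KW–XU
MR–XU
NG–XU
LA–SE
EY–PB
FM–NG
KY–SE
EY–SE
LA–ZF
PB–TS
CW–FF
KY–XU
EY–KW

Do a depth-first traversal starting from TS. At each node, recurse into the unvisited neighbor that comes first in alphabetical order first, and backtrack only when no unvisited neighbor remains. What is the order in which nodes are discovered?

Visit TS
TS → KW
KW → EY
EY → AV
AV → CW
CW → FF
FF → NH
NH → KY
KY → MR
MR → PB
PB → FM
FM → NG
NG → LA
LA → QS
QS → XU
LA → SE
LA → ZF
ZF → YW

TS → KW → EY → AV → CW → FF → NH → KY → MR → PB → FM → NG → LA → QS → XU → SE → ZF → YW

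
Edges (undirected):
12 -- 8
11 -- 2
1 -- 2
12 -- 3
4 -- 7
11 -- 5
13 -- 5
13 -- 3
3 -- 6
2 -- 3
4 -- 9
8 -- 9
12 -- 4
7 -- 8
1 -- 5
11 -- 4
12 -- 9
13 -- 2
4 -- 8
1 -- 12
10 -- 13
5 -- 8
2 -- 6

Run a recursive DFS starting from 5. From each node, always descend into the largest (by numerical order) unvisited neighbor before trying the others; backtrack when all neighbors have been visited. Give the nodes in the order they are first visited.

Visit 5
5 → 13
13 → 10
13 → 3
3 → 12
12 → 9
9 → 8
8 → 7
7 → 4
4 → 11
11 → 2
2 → 6
2 → 1

5 13 10 3 12 9 8 7 4 11 2 6 1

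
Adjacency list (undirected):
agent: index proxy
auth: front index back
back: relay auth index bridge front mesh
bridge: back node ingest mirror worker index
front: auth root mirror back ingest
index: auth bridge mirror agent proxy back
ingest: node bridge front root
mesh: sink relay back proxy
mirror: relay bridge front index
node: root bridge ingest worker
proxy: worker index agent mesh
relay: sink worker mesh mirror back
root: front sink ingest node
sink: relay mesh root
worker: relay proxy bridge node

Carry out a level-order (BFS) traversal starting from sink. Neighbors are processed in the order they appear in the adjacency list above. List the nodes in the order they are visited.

sink, relay, mesh, root, worker, mirror, back, proxy, front, ingest, node, bridge, index, auth, agent

Visit sink; enqueue relay, mesh, root → queue [relay, mesh, root]
Visit relay; enqueue worker, mirror, back → queue [mesh, root, worker, mirror, back]
Visit mesh; enqueue proxy → queue [root, worker, mirror, back, proxy]
Visit root; enqueue front, ingest, node → queue [worker, mirror, back, proxy, front, ingest, node]
Visit worker; enqueue bridge → queue [mirror, back, proxy, front, ingest, node, bridge]
Visit mirror; enqueue index → queue [back, proxy, front, ingest, node, bridge, index]
Visit back; enqueue auth → queue [proxy, front, ingest, node, bridge, index, auth]
Visit proxy; enqueue agent → queue [front, ingest, node, bridge, index, auth, agent]
Visit front → queue [ingest, node, bridge, index, auth, agent]
Visit ingest → queue [node, bridge, index, auth, agent]
Visit node → queue [bridge, index, auth, agent]
Visit bridge → queue [index, auth, agent]
Visit index → queue [auth, agent]
Visit auth → queue [agent]
Visit agent → queue []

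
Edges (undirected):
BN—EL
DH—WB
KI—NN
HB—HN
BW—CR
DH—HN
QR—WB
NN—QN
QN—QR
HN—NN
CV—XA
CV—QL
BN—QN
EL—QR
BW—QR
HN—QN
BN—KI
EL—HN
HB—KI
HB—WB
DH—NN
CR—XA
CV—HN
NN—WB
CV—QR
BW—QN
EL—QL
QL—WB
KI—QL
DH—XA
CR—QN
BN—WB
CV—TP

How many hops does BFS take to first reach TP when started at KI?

3

Level 0: KI
Level 1: BN, HB, NN, QL
Level 2: CV, DH, EL, HN, QN, WB
Level 3: BW, CR, QR, TP, XA
TP first appears at level 3.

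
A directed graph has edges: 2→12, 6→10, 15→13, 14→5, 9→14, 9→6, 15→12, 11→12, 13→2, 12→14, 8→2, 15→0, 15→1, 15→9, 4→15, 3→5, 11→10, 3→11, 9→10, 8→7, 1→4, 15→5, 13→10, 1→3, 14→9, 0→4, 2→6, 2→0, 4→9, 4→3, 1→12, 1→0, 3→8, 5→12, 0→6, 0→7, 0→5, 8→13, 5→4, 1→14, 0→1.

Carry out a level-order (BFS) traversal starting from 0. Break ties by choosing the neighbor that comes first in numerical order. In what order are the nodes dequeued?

Visit 0; enqueue 1, 4, 5, 6, 7 → queue [1, 4, 5, 6, 7]
Visit 1; enqueue 3, 12, 14 → queue [4, 5, 6, 7, 3, 12, 14]
Visit 4; enqueue 9, 15 → queue [5, 6, 7, 3, 12, 14, 9, 15]
Visit 5 → queue [6, 7, 3, 12, 14, 9, 15]
Visit 6; enqueue 10 → queue [7, 3, 12, 14, 9, 15, 10]
Visit 7 → queue [3, 12, 14, 9, 15, 10]
Visit 3; enqueue 8, 11 → queue [12, 14, 9, 15, 10, 8, 11]
Visit 12 → queue [14, 9, 15, 10, 8, 11]
Visit 14 → queue [9, 15, 10, 8, 11]
Visit 9 → queue [15, 10, 8, 11]
Visit 15; enqueue 13 → queue [10, 8, 11, 13]
Visit 10 → queue [8, 11, 13]
Visit 8; enqueue 2 → queue [11, 13, 2]
Visit 11 → queue [13, 2]
Visit 13 → queue [2]
Visit 2 → queue []

0 → 1 → 4 → 5 → 6 → 7 → 3 → 12 → 14 → 9 → 15 → 10 → 8 → 11 → 13 → 2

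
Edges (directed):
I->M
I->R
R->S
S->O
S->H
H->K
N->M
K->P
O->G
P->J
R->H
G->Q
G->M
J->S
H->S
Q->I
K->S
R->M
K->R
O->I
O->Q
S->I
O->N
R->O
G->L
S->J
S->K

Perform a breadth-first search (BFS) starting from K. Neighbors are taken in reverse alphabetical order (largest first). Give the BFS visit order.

Visit K; enqueue S, R, P → queue [S, R, P]
Visit S; enqueue O, J, I, H → queue [R, P, O, J, I, H]
Visit R; enqueue M → queue [P, O, J, I, H, M]
Visit P → queue [O, J, I, H, M]
Visit O; enqueue Q, N, G → queue [J, I, H, M, Q, N, G]
Visit J → queue [I, H, M, Q, N, G]
Visit I → queue [H, M, Q, N, G]
Visit H → queue [M, Q, N, G]
Visit M → queue [Q, N, G]
Visit Q → queue [N, G]
Visit N → queue [G]
Visit G; enqueue L → queue [L]
Visit L → queue []

K, S, R, P, O, J, I, H, M, Q, N, G, L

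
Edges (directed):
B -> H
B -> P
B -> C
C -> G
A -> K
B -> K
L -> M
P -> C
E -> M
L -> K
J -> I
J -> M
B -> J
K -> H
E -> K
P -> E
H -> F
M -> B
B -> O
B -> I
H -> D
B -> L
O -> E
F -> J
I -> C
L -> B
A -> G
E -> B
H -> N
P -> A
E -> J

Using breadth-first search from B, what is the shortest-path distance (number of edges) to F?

Level 0: B
Level 1: C, H, I, J, K, L, O, P
Level 2: A, D, E, F, G, M, N
F first appears at level 2.

2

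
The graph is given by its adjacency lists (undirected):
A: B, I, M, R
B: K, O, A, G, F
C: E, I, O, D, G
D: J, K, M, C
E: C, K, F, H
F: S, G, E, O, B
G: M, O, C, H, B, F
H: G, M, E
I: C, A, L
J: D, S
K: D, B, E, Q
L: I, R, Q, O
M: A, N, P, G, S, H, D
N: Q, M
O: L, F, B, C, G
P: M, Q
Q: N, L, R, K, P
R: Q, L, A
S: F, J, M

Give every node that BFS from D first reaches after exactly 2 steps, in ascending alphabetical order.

A, B, E, G, H, I, N, O, P, Q, S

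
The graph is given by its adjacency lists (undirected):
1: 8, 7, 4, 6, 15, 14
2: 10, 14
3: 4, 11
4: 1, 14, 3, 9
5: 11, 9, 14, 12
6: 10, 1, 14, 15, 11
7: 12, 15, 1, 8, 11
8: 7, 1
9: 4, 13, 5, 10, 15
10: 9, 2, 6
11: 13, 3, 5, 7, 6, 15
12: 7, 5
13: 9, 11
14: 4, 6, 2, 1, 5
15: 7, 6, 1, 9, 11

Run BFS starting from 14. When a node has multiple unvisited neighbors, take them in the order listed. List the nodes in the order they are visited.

14, 4, 6, 2, 1, 5, 3, 9, 10, 15, 11, 8, 7, 12, 13

Visit 14; enqueue 4, 6, 2, 1, 5 → queue [4, 6, 2, 1, 5]
Visit 4; enqueue 3, 9 → queue [6, 2, 1, 5, 3, 9]
Visit 6; enqueue 10, 15, 11 → queue [2, 1, 5, 3, 9, 10, 15, 11]
Visit 2 → queue [1, 5, 3, 9, 10, 15, 11]
Visit 1; enqueue 8, 7 → queue [5, 3, 9, 10, 15, 11, 8, 7]
Visit 5; enqueue 12 → queue [3, 9, 10, 15, 11, 8, 7, 12]
Visit 3 → queue [9, 10, 15, 11, 8, 7, 12]
Visit 9; enqueue 13 → queue [10, 15, 11, 8, 7, 12, 13]
Visit 10 → queue [15, 11, 8, 7, 12, 13]
Visit 15 → queue [11, 8, 7, 12, 13]
Visit 11 → queue [8, 7, 12, 13]
Visit 8 → queue [7, 12, 13]
Visit 7 → queue [12, 13]
Visit 12 → queue [13]
Visit 13 → queue []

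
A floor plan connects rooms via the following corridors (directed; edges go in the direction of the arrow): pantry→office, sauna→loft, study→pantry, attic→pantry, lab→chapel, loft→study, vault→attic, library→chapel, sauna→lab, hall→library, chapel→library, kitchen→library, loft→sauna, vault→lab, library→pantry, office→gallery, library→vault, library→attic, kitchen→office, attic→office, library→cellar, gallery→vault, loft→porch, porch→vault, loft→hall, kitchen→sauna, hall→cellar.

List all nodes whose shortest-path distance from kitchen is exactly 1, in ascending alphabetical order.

Level 0: kitchen
Level 1: library, office, sauna
Level 2: attic, cellar, chapel, gallery, lab, loft, pantry, vault
Level 3: hall, porch, study

library, office, sauna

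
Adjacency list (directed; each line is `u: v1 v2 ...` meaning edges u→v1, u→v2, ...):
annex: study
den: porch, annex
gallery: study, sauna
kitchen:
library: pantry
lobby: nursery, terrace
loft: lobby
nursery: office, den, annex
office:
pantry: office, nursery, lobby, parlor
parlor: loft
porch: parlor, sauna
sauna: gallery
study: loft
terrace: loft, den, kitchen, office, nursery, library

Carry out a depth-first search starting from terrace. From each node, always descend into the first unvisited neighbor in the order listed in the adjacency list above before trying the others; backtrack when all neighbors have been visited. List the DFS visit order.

Visit terrace
terrace → loft
loft → lobby
lobby → nursery
nursery → office
nursery → den
den → porch
porch → parlor
porch → sauna
sauna → gallery
gallery → study
den → annex
terrace → kitchen
terrace → library
library → pantry

terrace, loft, lobby, nursery, office, den, porch, parlor, sauna, gallery, study, annex, kitchen, library, pantry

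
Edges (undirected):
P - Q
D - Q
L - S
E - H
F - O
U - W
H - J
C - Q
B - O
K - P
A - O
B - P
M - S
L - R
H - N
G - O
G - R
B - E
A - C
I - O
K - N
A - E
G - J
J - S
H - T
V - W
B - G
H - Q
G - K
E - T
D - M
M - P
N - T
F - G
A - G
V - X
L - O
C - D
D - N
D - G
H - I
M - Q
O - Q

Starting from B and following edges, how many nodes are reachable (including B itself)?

BFS from B visits: B, E, G, O, P, A, H, T, D, F, J, K, R, I, L, Q, M, C, N, S
Reachable nodes: 20 of 24 total.

20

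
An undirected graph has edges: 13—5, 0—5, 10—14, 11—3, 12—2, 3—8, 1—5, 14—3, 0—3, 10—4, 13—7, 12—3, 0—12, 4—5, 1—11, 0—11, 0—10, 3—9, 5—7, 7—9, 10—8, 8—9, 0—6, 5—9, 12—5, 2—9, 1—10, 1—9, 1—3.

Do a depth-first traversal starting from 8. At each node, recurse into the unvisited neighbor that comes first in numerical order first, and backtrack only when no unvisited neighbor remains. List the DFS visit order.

8 3 0 5 1 9 2 12 7 13 10 4 14 11 6

Visit 8
8 → 3
3 → 0
0 → 5
5 → 1
1 → 9
9 → 2
2 → 12
9 → 7
7 → 13
1 → 10
10 → 4
10 → 14
1 → 11
0 → 6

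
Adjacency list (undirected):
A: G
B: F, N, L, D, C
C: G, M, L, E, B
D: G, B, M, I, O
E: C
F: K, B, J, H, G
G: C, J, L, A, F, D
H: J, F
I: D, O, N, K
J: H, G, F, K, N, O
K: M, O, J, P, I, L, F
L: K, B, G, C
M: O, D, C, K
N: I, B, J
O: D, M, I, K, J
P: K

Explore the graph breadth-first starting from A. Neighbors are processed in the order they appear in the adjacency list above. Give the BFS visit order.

A -> G -> C -> J -> L -> F -> D -> M -> E -> B -> H -> K -> N -> O -> I -> P

Visit A; enqueue G → queue [G]
Visit G; enqueue C, J, L, F, D → queue [C, J, L, F, D]
Visit C; enqueue M, E, B → queue [J, L, F, D, M, E, B]
Visit J; enqueue H, K, N, O → queue [L, F, D, M, E, B, H, K, N, O]
Visit L → queue [F, D, M, E, B, H, K, N, O]
Visit F → queue [D, M, E, B, H, K, N, O]
Visit D; enqueue I → queue [M, E, B, H, K, N, O, I]
Visit M → queue [E, B, H, K, N, O, I]
Visit E → queue [B, H, K, N, O, I]
Visit B → queue [H, K, N, O, I]
Visit H → queue [K, N, O, I]
Visit K; enqueue P → queue [N, O, I, P]
Visit N → queue [O, I, P]
Visit O → queue [I, P]
Visit I → queue [P]
Visit P → queue []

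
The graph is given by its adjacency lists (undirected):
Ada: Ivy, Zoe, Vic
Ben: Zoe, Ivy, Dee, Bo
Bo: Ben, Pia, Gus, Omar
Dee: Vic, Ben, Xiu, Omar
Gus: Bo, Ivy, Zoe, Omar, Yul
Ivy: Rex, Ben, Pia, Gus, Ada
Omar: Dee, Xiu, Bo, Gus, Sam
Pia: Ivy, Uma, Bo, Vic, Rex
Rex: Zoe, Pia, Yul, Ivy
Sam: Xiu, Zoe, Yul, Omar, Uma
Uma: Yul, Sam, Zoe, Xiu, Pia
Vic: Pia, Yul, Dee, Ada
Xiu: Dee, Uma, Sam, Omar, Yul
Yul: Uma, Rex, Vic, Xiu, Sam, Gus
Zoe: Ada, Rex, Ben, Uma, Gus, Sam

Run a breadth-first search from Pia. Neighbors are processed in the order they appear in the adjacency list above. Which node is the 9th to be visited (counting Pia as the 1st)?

Visit Pia; enqueue Ivy, Uma, Bo, Vic, Rex → queue [Ivy, Uma, Bo, Vic, Rex]
Visit Ivy; enqueue Ben, Gus, Ada → queue [Uma, Bo, Vic, Rex, Ben, Gus, Ada]
Visit Uma; enqueue Yul, Sam, Zoe, Xiu → queue [Bo, Vic, Rex, Ben, Gus, Ada, Yul, Sam, Zoe, Xiu]
Visit Bo; enqueue Omar → queue [Vic, Rex, Ben, Gus, Ada, Yul, Sam, Zoe, Xiu, Omar]
Visit Vic; enqueue Dee → queue [Rex, Ben, Gus, Ada, Yul, Sam, Zoe, Xiu, Omar, Dee]
Visit Rex → queue [Ben, Gus, Ada, Yul, Sam, Zoe, Xiu, Omar, Dee]
Visit Ben → queue [Gus, Ada, Yul, Sam, Zoe, Xiu, Omar, Dee]
Visit Gus → queue [Ada, Yul, Sam, Zoe, Xiu, Omar, Dee]
Visit Ada → queue [Yul, Sam, Zoe, Xiu, Omar, Dee]
Visit Yul → queue [Sam, Zoe, Xiu, Omar, Dee]
Visit Sam → queue [Zoe, Xiu, Omar, Dee]
Visit Zoe → queue [Xiu, Omar, Dee]
Visit Xiu → queue [Omar, Dee]
Visit Omar → queue [Dee]
Visit Dee → queue []

Visit order: Pia, Ivy, Uma, Bo, Vic, Rex, Ben, Gus, Ada, Yul, Sam, Zoe, Xiu, Omar, Dee

Ada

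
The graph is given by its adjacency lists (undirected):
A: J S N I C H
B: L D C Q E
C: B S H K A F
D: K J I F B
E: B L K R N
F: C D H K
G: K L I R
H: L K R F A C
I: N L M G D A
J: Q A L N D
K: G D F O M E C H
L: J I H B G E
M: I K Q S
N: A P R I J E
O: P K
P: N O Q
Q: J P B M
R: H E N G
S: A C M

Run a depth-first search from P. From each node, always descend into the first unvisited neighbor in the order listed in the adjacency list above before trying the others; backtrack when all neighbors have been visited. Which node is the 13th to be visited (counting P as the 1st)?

Visit P
P → N
N → A
A → J
J → Q
Q → B
B → L
L → I
I → M
M → K
K → G
G → R
R → H
H → F
F → C
C → S
F → D
R → E
K → O

Visit order: P, N, A, J, Q, B, L, I, M, K, G, R, H, F, C, S, D, E, O

H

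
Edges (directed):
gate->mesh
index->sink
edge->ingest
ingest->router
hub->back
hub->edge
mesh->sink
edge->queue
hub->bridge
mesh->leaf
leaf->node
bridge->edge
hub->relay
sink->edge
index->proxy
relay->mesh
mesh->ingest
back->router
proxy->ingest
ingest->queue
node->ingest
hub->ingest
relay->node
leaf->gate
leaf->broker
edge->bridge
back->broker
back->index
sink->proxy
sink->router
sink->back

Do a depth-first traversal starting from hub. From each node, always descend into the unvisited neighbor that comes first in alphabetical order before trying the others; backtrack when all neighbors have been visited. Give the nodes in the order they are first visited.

Visit hub
hub → back
back → broker
back → index
index → proxy
proxy → ingest
ingest → queue
ingest → router
index → sink
sink → edge
edge → bridge
hub → relay
relay → mesh
mesh → leaf
leaf → gate
leaf → node

hub, back, broker, index, proxy, ingest, queue, router, sink, edge, bridge, relay, mesh, leaf, gate, node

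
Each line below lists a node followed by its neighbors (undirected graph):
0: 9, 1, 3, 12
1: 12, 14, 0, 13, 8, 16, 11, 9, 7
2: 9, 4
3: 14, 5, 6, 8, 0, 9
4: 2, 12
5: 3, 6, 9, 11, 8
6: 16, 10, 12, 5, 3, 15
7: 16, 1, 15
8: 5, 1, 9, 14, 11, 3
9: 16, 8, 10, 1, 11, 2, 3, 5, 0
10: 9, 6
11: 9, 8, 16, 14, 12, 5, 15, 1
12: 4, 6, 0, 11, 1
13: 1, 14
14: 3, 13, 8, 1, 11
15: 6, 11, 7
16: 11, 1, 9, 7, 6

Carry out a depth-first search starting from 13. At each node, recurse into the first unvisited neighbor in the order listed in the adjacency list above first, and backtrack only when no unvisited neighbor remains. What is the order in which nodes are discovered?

13, 1, 12, 4, 2, 9, 16, 11, 8, 5, 3, 14, 6, 10, 15, 7, 0

Visit 13
13 → 1
1 → 12
12 → 4
4 → 2
2 → 9
9 → 16
16 → 11
11 → 8
8 → 5
5 → 3
3 → 14
3 → 6
6 → 10
6 → 15
15 → 7
3 → 0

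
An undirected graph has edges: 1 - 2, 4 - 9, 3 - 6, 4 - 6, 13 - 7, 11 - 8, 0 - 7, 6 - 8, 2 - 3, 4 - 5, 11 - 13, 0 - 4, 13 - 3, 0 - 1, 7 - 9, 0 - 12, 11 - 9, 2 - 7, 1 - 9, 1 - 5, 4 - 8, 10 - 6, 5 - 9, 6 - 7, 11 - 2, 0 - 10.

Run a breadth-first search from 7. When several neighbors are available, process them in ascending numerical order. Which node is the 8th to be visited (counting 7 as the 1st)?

4

Visit 7; enqueue 0, 2, 6, 9, 13 → queue [0, 2, 6, 9, 13]
Visit 0; enqueue 1, 4, 10, 12 → queue [2, 6, 9, 13, 1, 4, 10, 12]
Visit 2; enqueue 3, 11 → queue [6, 9, 13, 1, 4, 10, 12, 3, 11]
Visit 6; enqueue 8 → queue [9, 13, 1, 4, 10, 12, 3, 11, 8]
Visit 9; enqueue 5 → queue [13, 1, 4, 10, 12, 3, 11, 8, 5]
Visit 13 → queue [1, 4, 10, 12, 3, 11, 8, 5]
Visit 1 → queue [4, 10, 12, 3, 11, 8, 5]
Visit 4 → queue [10, 12, 3, 11, 8, 5]
Visit 10 → queue [12, 3, 11, 8, 5]
Visit 12 → queue [3, 11, 8, 5]
Visit 3 → queue [11, 8, 5]
Visit 11 → queue [8, 5]
Visit 8 → queue [5]
Visit 5 → queue []

Visit order: 7, 0, 2, 6, 9, 13, 1, 4, 10, 12, 3, 11, 8, 5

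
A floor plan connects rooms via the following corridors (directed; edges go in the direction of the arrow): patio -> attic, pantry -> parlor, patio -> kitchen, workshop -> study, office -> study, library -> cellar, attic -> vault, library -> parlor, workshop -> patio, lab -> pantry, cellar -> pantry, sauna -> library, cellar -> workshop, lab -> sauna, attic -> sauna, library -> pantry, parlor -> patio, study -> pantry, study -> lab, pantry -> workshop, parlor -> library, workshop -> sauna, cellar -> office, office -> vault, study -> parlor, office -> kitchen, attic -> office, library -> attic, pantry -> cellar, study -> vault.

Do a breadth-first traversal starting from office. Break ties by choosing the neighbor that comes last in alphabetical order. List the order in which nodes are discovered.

office → vault → study → kitchen → parlor → pantry → lab → patio → library → workshop → cellar → sauna → attic

Visit office; enqueue vault, study, kitchen → queue [vault, study, kitchen]
Visit vault → queue [study, kitchen]
Visit study; enqueue parlor, pantry, lab → queue [kitchen, parlor, pantry, lab]
Visit kitchen → queue [parlor, pantry, lab]
Visit parlor; enqueue patio, library → queue [pantry, lab, patio, library]
Visit pantry; enqueue workshop, cellar → queue [lab, patio, library, workshop, cellar]
Visit lab; enqueue sauna → queue [patio, library, workshop, cellar, sauna]
Visit patio; enqueue attic → queue [library, workshop, cellar, sauna, attic]
Visit library → queue [workshop, cellar, sauna, attic]
Visit workshop → queue [cellar, sauna, attic]
Visit cellar → queue [sauna, attic]
Visit sauna → queue [attic]
Visit attic → queue []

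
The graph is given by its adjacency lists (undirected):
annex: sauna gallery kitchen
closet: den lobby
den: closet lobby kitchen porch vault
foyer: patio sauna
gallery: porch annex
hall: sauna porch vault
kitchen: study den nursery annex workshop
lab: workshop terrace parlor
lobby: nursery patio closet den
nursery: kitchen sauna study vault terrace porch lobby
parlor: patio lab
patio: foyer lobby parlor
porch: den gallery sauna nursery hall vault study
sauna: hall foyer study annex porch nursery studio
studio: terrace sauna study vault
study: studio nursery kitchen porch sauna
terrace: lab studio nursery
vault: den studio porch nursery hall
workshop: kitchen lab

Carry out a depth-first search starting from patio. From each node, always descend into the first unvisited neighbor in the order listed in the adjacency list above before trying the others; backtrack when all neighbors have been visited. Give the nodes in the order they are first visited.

patio → foyer → sauna → hall → porch → den → closet → lobby → nursery → kitchen → study → studio → terrace → lab → workshop → parlor → vault → annex → gallery

Visit patio
patio → foyer
foyer → sauna
sauna → hall
hall → porch
porch → den
den → closet
closet → lobby
lobby → nursery
nursery → kitchen
kitchen → study
study → studio
studio → terrace
terrace → lab
lab → workshop
lab → parlor
studio → vault
kitchen → annex
annex → gallery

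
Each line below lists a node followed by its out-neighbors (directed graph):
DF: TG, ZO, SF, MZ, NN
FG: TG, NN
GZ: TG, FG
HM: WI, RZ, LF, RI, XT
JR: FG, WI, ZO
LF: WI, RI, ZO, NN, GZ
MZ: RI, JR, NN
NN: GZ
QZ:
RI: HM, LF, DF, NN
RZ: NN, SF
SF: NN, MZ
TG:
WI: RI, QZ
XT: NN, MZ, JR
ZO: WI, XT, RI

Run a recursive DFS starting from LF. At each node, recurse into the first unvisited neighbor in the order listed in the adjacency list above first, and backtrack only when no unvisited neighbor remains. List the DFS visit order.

Visit LF
LF → WI
WI → RI
RI → HM
HM → RZ
RZ → NN
NN → GZ
GZ → TG
GZ → FG
RZ → SF
SF → MZ
MZ → JR
JR → ZO
ZO → XT
RI → DF
WI → QZ

LF -> WI -> RI -> HM -> RZ -> NN -> GZ -> TG -> FG -> SF -> MZ -> JR -> ZO -> XT -> DF -> QZ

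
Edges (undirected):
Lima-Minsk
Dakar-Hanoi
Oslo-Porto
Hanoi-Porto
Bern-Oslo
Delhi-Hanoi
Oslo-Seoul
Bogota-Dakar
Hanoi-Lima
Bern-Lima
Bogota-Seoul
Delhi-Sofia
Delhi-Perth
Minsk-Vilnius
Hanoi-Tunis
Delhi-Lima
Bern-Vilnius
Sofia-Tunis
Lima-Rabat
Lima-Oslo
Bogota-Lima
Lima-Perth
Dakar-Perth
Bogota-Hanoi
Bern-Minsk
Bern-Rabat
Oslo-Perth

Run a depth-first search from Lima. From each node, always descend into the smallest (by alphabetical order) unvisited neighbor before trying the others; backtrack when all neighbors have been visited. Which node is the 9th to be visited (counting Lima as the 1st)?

Visit Lima
Lima → Bern
Bern → Minsk
Minsk → Vilnius
Bern → Oslo
Oslo → Perth
Perth → Dakar
Dakar → Bogota
Bogota → Hanoi
Hanoi → Delhi
Delhi → Sofia
Sofia → Tunis
Hanoi → Porto
Bogota → Seoul
Bern → Rabat

Visit order: Lima, Bern, Minsk, Vilnius, Oslo, Perth, Dakar, Bogota, Hanoi, Delhi, Sofia, Tunis, Porto, Seoul, Rabat

Hanoi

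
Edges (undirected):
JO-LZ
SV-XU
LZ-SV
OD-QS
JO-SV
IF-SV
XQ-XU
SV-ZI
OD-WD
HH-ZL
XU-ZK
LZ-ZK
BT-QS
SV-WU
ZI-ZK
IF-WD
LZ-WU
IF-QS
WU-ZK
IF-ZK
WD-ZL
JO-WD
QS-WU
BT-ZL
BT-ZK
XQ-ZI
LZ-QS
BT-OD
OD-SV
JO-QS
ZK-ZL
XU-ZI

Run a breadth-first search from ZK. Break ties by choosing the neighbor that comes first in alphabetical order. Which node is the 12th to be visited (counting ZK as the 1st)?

WD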